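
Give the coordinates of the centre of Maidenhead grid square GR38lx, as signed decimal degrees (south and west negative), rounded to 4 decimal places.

88.9792, -53.0417

Field G=6, R=17: +6·20° lon, +17·10° lat → SW at lon -60°, lat 80°.
Square 3, 8: +3·2° lon, +8·1° lat → SW at lon -54°, lat 88°.
Subsquare l=11, x=23: +11·0.0833333° lon, +23·0.0416667° lat → SW at lon -53.0833°, lat 88.9583°.
Cell spans 0.0833333° lon × 0.0416667° lat. Centre is SW corner plus half of each.
latitude 88.9792, longitude -53.0417.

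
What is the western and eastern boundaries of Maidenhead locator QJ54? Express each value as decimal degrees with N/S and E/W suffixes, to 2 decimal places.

150.00° E, 152.00° E

Field Q=16, J=9: +16·20° lon, +9·10° lat → SW at lon 140°, lat 0°.
Square 5, 4: +5·2° lon, +4·1° lat → SW at lon 150°, lat 4°.
Cell spans 2° lon × 1° lat.
west 150.00° E, east 152.00° E.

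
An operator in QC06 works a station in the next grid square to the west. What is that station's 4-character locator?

Longitude square 0; −1 → -1, wraps to 9, carry into field.
Longitude field Q = 16; −1 → 15 = P.
The latitude characters are unchanged.

PC96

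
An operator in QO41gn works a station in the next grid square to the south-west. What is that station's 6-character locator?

QO41fm

Longitude subsquare g = 6; −1 → 5 = f.
Latitude subsquare n = 13; −1 → 12 = m.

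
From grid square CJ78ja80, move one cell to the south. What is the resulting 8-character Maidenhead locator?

Latitude extended square 0; −1 → -1, wraps to 9, carry into subsquare.
Latitude subsquare a = 0; −1 → -1, wraps to 23 = x, carry into square.
Latitude square 8; −1 → 7.
The longitude characters are unchanged.

CJ77jx89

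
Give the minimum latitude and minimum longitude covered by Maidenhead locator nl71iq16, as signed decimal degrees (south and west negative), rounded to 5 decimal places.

21.69167, 94.67500

Field N=13, L=11: +13·20° lon, +11·10° lat → SW at lon 80°, lat 20°.
Square 7, 1: +7·2° lon, +1·1° lat → SW at lon 94°, lat 21°.
Subsquare i=8, q=16: +8·0.0833333° lon, +16·0.0416667° lat → SW at lon 94.6667°, lat 21.6667°.
Extended square 1, 6: +1·0.00833333° lon, +6·0.00416667° lat → SW at lon 94.675°, lat 21.6917°.
latitude 21.69167, longitude 94.67500.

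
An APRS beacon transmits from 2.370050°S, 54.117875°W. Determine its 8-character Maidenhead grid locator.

GI27wp51

Shift to the Maidenhead origin (180°W, 90°S): lon 125.88213, lat 87.62995.
Field: lon ⌊125.88213/20⌋ = 6 → G; lat ⌊87.62995/10⌋ = 8 → I.
Square: lon ⌊5.88213/2⌋ = 2; lat ⌊7.62995/1⌋ = 7.
Subsquare: lon ⌊1.88213/0.0833333⌋ = 22 → w; lat ⌊0.62995/0.0416667⌋ = 15 → p.
Extended square: lon ⌊0.04879/0.00833333⌋ = 5; lat ⌊0.00495/0.00416667⌋ = 1.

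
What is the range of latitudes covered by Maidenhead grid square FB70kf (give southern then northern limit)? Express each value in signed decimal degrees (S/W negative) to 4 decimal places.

Field F=5, B=1: +5·20° lon, +1·10° lat → SW at lon -80°, lat -80°.
Square 7, 0: +7·2° lon, +0·1° lat → SW at lon -66°, lat -80°.
Subsquare k=10, f=5: +10·0.0833333° lon, +5·0.0416667° lat → SW at lon -65.1667°, lat -79.7917°.
Cell spans 0.0833333° lon × 0.0416667° lat.
south -79.7917, north -79.7500.

-79.7917, -79.7500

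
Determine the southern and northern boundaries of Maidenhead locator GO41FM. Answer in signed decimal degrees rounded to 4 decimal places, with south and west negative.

51.5000, 51.5417

Field G=6, O=14: +6·20° lon, +14·10° lat → SW at lon -60°, lat 50°.
Square 4, 1: +4·2° lon, +1·1° lat → SW at lon -52°, lat 51°.
Subsquare f=5, m=12: +5·0.0833333° lon, +12·0.0416667° lat → SW at lon -51.5833°, lat 51.5°.
Cell spans 0.0833333° lon × 0.0416667° lat.
south 51.5000, north 51.5417.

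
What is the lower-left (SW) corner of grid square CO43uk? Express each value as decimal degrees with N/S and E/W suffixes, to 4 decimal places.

Field C=2, O=14: +2·20° lon, +14·10° lat → SW at lon -140°, lat 50°.
Square 4, 3: +4·2° lon, +3·1° lat → SW at lon -132°, lat 53°.
Subsquare u=20, k=10: +20·0.0833333° lon, +10·0.0416667° lat → SW at lon -130.333°, lat 53.4167°.
latitude 53.4167° N, longitude 130.3333° W.

53.4167° N, 130.3333° W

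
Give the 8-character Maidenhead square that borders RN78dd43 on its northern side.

Latitude extended square 3; +1 → 4.
The longitude characters are unchanged.

RN78dd44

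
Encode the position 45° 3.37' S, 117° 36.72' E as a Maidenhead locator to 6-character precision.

OE84tw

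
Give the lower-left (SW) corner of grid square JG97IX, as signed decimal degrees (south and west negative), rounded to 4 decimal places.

-22.0417, 18.6667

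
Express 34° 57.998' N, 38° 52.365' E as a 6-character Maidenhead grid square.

Shift to the Maidenhead origin (180°W, 90°S): lon 218.8727, lat 124.9666.
Field: 218.8727/20 → 10 → K, 124.9666/10 → 12 → M; chars KM.
Square: 18.8727/2 → 9, 4.9666/1 → 4; chars 94.
Subsquare: 0.8727/0.0833333 → 10 → k, 0.9666/0.0416667 → 23 → x; chars kx.

KM94kx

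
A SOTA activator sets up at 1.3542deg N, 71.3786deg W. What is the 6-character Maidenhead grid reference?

FJ41hi

Shift to the Maidenhead origin (180°W, 90°S): lon 108.6214, lat 91.3542.
Field (20°×10°, letters A–R): lon ⌊108.6214/20⌋ = 5 → F; lat ⌊91.3542/10⌋ = 9 → J.
Square (2°×1°, digits 0–9): lon ⌊8.6214/2⌋ = 4; lat ⌊1.3542/1⌋ = 1.
Subsquare (5′×2.5′, letters a–x): lon ⌊0.6214/0.0833333⌋ = 7 → h; lat ⌊0.3542/0.0416667⌋ = 8 → i.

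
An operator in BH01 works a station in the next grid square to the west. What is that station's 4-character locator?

AH91

Longitude square 0; −1 → -1, wraps to 9, carry into field.
Longitude field B = 1; −1 → 0 = A.
The latitude characters are unchanged.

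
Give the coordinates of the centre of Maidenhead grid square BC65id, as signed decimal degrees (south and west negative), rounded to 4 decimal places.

-64.8542, -147.2917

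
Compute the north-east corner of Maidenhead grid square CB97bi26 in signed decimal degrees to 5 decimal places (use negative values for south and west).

Field C=2, B=1: +2·20° lon, +1·10° lat → SW at lon -140°, lat -80°.
Square 9, 7: +9·2° lon, +7·1° lat → SW at lon -122°, lat -73°.
Subsquare b=1, i=8: +1·0.0833333° lon, +8·0.0416667° lat → SW at lon -121.917°, lat -72.6667°.
Extended square 2, 6: +2·0.00833333° lon, +6·0.00416667° lat → SW at lon -121.9°, lat -72.6417°.
Cell spans 0.00833333° lon × 0.00416667° lat. NE corner is SW corner plus one full cell.
latitude -72.63750, longitude -121.89167.

-72.63750, -121.89167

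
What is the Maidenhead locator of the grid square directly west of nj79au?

Longitude subsquare a = 0; −1 → -1, wraps to 23 = x, carry into square.
Longitude square 7; −1 → 6.
The latitude characters are unchanged.

NJ69xu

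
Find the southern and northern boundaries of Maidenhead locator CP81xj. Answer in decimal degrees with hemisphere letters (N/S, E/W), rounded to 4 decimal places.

61.3750° N, 61.4167° N

Field C=2, P=15: +2·20° lon, +15·10° lat → SW at lon -140°, lat 60°.
Square 8, 1: +8·2° lon, +1·1° lat → SW at lon -124°, lat 61°.
Subsquare x=23, j=9: +23·0.0833333° lon, +9·0.0416667° lat → SW at lon -122.083°, lat 61.375°.
Cell spans 0.0833333° lon × 0.0416667° lat.
south 61.3750° N, north 61.4167° N.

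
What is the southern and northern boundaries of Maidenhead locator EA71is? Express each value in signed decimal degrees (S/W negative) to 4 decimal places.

Field E=4, A=0: +4·20° lon, +0·10° lat → SW at lon -100°, lat -90°.
Square 7, 1: +7·2° lon, +1·1° lat → SW at lon -86°, lat -89°.
Subsquare i=8, s=18: +8·0.0833333° lon, +18·0.0416667° lat → SW at lon -85.3333°, lat -88.25°.
Cell spans 0.0833333° lon × 0.0416667° lat.
south -88.2500, north -88.2083.

-88.2500, -88.2083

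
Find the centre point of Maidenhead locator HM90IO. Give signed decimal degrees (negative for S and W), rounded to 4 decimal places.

Field H=7, M=12: +7·20° lon, +12·10° lat → SW at lon -40°, lat 30°.
Square 9, 0: +9·2° lon, +0·1° lat → SW at lon -22°, lat 30°.
Subsquare i=8, o=14: +8·0.0833333° lon, +14·0.0416667° lat → SW at lon -21.3333°, lat 30.5833°.
Cell spans 0.0833333° lon × 0.0416667° lat. Centre is SW corner plus half of each.
latitude 30.6042, longitude -21.2917.

30.6042, -21.2917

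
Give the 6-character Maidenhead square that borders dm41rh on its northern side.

DM41ri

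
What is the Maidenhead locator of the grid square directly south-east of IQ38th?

Longitude subsquare t = 19; +1 → 20 = u.
Latitude subsquare h = 7; −1 → 6 = g.

IQ38ug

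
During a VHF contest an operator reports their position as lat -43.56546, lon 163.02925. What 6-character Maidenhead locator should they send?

RE16mk

Offset from 180°W / 90°S: lon 343.0292°, lat 46.4345°.
Field: 343.0292/20 → 17 → R, 46.4345/10 → 4 → E; chars RE.
Square: 3.0292/2 → 1, 6.4345/1 → 6; chars 16.
Subsquare: 1.0292/0.0833333 → 12 → m, 0.4345/0.0416667 → 10 → k; chars mk.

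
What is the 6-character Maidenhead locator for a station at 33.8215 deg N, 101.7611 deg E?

OM03vt

Shift to the Maidenhead origin (180°W, 90°S): lon 281.7611, lat 123.8215.
Field: lon ⌊281.7611/20⌋ = 14 → O; lat ⌊123.8215/10⌋ = 12 → M.
Square: lon ⌊1.7611/2⌋ = 0; lat ⌊3.8215/1⌋ = 3.
Subsquare: lon ⌊1.7611/0.0833333⌋ = 21 → v; lat ⌊0.8215/0.0416667⌋ = 19 → t.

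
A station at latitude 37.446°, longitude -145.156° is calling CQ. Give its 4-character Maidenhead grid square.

Add 180° to longitude and 90° to latitude: 34.84, 127.45.
Field (20°×10°, letters A–R): 34.84/20 → 1 → B, 127.45/10 → 12 → M; chars BM.
Square (2°×1°, digits 0–9): 14.84/2 → 7, 7.45/1 → 7; chars 77.

BM77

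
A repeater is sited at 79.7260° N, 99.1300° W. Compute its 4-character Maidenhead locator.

EQ09

Shift to the Maidenhead origin (180°W, 90°S): lon 80.87, lat 169.73.
Field (20°×10°, letters A–R): lon ⌊80.87/20⌋ = 4 → E; lat ⌊169.73/10⌋ = 16 → Q.
Square (2°×1°, digits 0–9): lon ⌊0.87/2⌋ = 0; lat ⌊9.73/1⌋ = 9.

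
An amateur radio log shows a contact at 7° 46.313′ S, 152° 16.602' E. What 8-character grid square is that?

Offset from 180°W / 90°S: lon 332.27670°, lat 82.22812°.
Field: lon ⌊332.27670/20⌋ = 16 → Q; lat ⌊82.22812/10⌋ = 8 → I.
Square: lon ⌊12.27670/2⌋ = 6; lat ⌊2.22812/1⌋ = 2.
Subsquare: lon ⌊0.27670/0.0833333⌋ = 3 → d; lat ⌊0.22812/0.0416667⌋ = 5 → f.
Extended square: lon ⌊0.02670/0.00833333⌋ = 3; lat ⌊0.01978/0.00416667⌋ = 4.

QI62df34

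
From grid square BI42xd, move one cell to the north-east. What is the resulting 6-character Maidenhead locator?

Longitude subsquare x = 23; +1 → 24, wraps to 0 = a, carry into square.
Longitude square 4; +1 → 5.
Latitude subsquare d = 3; +1 → 4 = e.

BI52ae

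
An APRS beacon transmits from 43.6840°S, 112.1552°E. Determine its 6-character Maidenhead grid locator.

OE66bh

Offset from 180°W / 90°S: lon 292.1552°, lat 46.3160°.
Field: lon ⌊292.1552/20⌋ = 14 → O; lat ⌊46.3160/10⌋ = 4 → E.
Square: lon ⌊12.1552/2⌋ = 6; lat ⌊6.3160/1⌋ = 6.
Subsquare: lon ⌊0.1552/0.0833333⌋ = 1 → b; lat ⌊0.3160/0.0416667⌋ = 7 → h.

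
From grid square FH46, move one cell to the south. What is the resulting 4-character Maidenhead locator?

FH45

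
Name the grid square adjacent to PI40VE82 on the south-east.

Longitude extended square 8; +1 → 9.
Latitude extended square 2; −1 → 1.

PI40ve91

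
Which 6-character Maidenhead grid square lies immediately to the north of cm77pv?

CM77pw

Latitude subsquare v = 21; +1 → 22 = w.
The longitude characters are unchanged.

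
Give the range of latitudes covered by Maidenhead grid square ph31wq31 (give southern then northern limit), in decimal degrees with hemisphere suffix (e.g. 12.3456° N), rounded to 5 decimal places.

18.32917° S, 18.32500° S

Field P=15, H=7: +15·20° lon, +7·10° lat → SW at lon 120°, lat -20°.
Square 3, 1: +3·2° lon, +1·1° lat → SW at lon 126°, lat -19°.
Subsquare w=22, q=16: +22·0.0833333° lon, +16·0.0416667° lat → SW at lon 127.833°, lat -18.3333°.
Extended square 3, 1: +3·0.00833333° lon, +1·0.00416667° lat → SW at lon 127.858°, lat -18.3292°.
Cell spans 0.00833333° lon × 0.00416667° lat.
south 18.32917° S, north 18.32500° S.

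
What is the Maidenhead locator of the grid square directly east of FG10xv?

FG20av

Longitude subsquare x = 23; +1 → 24, wraps to 0 = a, carry into square.
Longitude square 1; +1 → 2.
The latitude characters are unchanged.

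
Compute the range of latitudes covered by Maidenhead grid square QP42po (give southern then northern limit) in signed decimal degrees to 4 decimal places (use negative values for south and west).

62.5833, 62.6250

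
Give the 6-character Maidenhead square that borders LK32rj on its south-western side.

LK32qi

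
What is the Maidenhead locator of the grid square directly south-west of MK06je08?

Longitude extended square 0; −1 → -1, wraps to 9, carry into subsquare.
Longitude subsquare j = 9; −1 → 8 = i.
Latitude extended square 8; −1 → 7.

MK06ie97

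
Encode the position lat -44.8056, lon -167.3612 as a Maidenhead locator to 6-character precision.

Add 180° to longitude and 90° to latitude: 12.6388, 45.1944.
Field (20°×10°, letters A–R): 12.6388/20 → 0 → A, 45.1944/10 → 4 → E; chars AE.
Square (2°×1°, digits 0–9): 12.6388/2 → 6, 5.1944/1 → 5; chars 65.
Subsquare (5′×2.5′, letters a–x): 0.6388/0.0833333 → 7 → h, 0.1944/0.0416667 → 4 → e; chars he.

AE65he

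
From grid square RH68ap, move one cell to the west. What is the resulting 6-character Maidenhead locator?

RH58xp

Longitude subsquare a = 0; −1 → -1, wraps to 23 = x, carry into square.
Longitude square 6; −1 → 5.
The latitude characters are unchanged.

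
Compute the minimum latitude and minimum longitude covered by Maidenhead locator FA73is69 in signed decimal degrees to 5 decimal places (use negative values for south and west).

Field F=5, A=0: +5·20° lon, +0·10° lat → SW at lon -80°, lat -90°.
Square 7, 3: +7·2° lon, +3·1° lat → SW at lon -66°, lat -87°.
Subsquare i=8, s=18: +8·0.0833333° lon, +18·0.0416667° lat → SW at lon -65.3333°, lat -86.25°.
Extended square 6, 9: +6·0.00833333° lon, +9·0.00416667° lat → SW at lon -65.2833°, lat -86.2125°.
latitude -86.21250, longitude -65.28333.

-86.21250, -65.28333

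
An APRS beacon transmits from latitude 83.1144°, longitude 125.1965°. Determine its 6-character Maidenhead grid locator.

Shift to the Maidenhead origin (180°W, 90°S): lon 305.1965, lat 173.1144.
Field (20°×10°, letters A–R): lon ⌊305.1965/20⌋ = 15 → P; lat ⌊173.1144/10⌋ = 17 → R.
Square (2°×1°, digits 0–9): lon ⌊5.1965/2⌋ = 2; lat ⌊3.1144/1⌋ = 3.
Subsquare (5′×2.5′, letters a–x): lon ⌊1.1965/0.0833333⌋ = 14 → o; lat ⌊0.1144/0.0416667⌋ = 2 → c.

PR23oc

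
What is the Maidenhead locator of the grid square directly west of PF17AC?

PF07xc

Longitude subsquare a = 0; −1 → -1, wraps to 23 = x, carry into square.
Longitude square 1; −1 → 0.
The latitude characters are unchanged.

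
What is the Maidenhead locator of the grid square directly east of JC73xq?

JC83aq

Longitude subsquare x = 23; +1 → 24, wraps to 0 = a, carry into square.
Longitude square 7; +1 → 8.
The latitude characters are unchanged.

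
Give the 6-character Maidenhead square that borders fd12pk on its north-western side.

Longitude subsquare p = 15; −1 → 14 = o.
Latitude subsquare k = 10; +1 → 11 = l.

FD12ol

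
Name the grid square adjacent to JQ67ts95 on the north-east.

JQ67us06

Longitude extended square 9; +1 → 10, wraps to 0, carry into subsquare.
Longitude subsquare t = 19; +1 → 20 = u.
Latitude extended square 5; +1 → 6.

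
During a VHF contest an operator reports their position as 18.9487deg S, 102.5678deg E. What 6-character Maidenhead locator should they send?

OH11gb

Add 180° to longitude and 90° to latitude: 282.5678, 71.0513.
Field (20°×10°, letters A–R): lon ⌊282.5678/20⌋ = 14 → O; lat ⌊71.0513/10⌋ = 7 → H.
Square (2°×1°, digits 0–9): lon ⌊2.5678/2⌋ = 1; lat ⌊1.0513/1⌋ = 1.
Subsquare (5′×2.5′, letters a–x): lon ⌊0.5678/0.0833333⌋ = 6 → g; lat ⌊0.0513/0.0416667⌋ = 1 → b.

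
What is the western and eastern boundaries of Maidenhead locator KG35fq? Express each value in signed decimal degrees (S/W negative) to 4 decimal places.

26.4167, 26.5000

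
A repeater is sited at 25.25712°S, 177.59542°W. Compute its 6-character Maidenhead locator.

AG14er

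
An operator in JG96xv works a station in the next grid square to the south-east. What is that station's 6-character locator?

KG06au

Longitude subsquare x = 23; +1 → 24, wraps to 0 = a, carry into square.
Longitude square 9; +1 → 10, wraps to 0, carry into field.
Longitude field J = 9; +1 → 10 = K.
Latitude subsquare v = 21; −1 → 20 = u.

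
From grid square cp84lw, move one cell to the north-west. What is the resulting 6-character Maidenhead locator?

CP84kx

Longitude subsquare l = 11; −1 → 10 = k.
Latitude subsquare w = 22; +1 → 23 = x.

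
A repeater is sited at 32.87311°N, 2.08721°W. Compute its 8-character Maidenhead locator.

IM82wu99

Shift to the Maidenhead origin (180°W, 90°S): lon 177.91279, lat 122.87311.
Field: lon ⌊177.91279/20⌋ = 8 → I; lat ⌊122.87311/10⌋ = 12 → M.
Square: lon ⌊17.91279/2⌋ = 8; lat ⌊2.87311/1⌋ = 2.
Subsquare: lon ⌊1.91279/0.0833333⌋ = 22 → w; lat ⌊0.87311/0.0416667⌋ = 20 → u.
Extended square: lon ⌊0.07946/0.00833333⌋ = 9; lat ⌊0.03978/0.00416667⌋ = 9.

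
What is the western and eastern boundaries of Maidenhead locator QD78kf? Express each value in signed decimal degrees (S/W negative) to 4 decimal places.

154.8333, 154.9167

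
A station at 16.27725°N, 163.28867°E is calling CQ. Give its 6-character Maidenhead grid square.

RK16pg

Offset from 180°W / 90°S: lon 343.2887°, lat 106.2772°.
Field: lon ⌊343.2887/20⌋ = 17 → R; lat ⌊106.2772/10⌋ = 10 → K.
Square: lon ⌊3.2887/2⌋ = 1; lat ⌊6.2772/1⌋ = 6.
Subsquare: lon ⌊1.2887/0.0833333⌋ = 15 → p; lat ⌊0.2772/0.0416667⌋ = 6 → g.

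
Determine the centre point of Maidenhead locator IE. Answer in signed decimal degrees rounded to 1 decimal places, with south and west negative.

Field I=8, E=4: +8·20° lon, +4·10° lat → SW at lon -20°, lat -50°.
Cell spans 20° lon × 10° lat. Centre is SW corner plus half of each.
latitude -45.0, longitude -10.0.

-45.0, -10.0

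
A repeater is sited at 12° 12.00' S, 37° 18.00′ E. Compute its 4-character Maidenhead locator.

Add 180° to longitude and 90° to latitude: 217.30, 77.80.
Field: 217.30/20 → 10 → K, 77.80/10 → 7 → H; chars KH.
Square: 17.30/2 → 8, 7.80/1 → 7; chars 87.

KH87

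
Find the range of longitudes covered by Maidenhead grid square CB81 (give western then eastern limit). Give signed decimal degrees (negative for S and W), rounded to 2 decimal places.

Field C=2, B=1: +2·20° lon, +1·10° lat → SW at lon -140°, lat -80°.
Square 8, 1: +8·2° lon, +1·1° lat → SW at lon -124°, lat -79°.
Cell spans 2° lon × 1° lat.
west -124.00, east -122.00.

-124.00, -122.00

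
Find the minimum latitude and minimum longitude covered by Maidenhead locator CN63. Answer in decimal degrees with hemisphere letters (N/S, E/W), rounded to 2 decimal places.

43.00° N, 128.00° W

Field C=2, N=13: +2·20° lon, +13·10° lat → SW at lon -140°, lat 40°.
Square 6, 3: +6·2° lon, +3·1° lat → SW at lon -128°, lat 43°.
latitude 43.00° N, longitude 128.00° W.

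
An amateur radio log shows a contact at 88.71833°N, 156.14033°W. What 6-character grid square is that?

BR18wr

Add 180° to longitude and 90° to latitude: 23.8597, 178.7183.
Field: 23.8597/20 → 1 → B, 178.7183/10 → 17 → R; chars BR.
Square: 3.8597/2 → 1, 8.7183/1 → 8; chars 18.
Subsquare: 1.8597/0.0833333 → 22 → w, 0.7183/0.0416667 → 17 → r; chars wr.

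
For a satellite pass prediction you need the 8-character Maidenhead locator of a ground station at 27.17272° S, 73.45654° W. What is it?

FG32gt58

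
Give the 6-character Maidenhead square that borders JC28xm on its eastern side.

JC38am

Longitude subsquare x = 23; +1 → 24, wraps to 0 = a, carry into square.
Longitude square 2; +1 → 3.
The latitude characters are unchanged.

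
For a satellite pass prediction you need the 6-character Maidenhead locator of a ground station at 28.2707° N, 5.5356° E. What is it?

JL28sg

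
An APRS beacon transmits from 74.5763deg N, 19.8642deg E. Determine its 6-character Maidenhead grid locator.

JQ94wn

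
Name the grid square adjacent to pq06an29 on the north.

PQ06ao20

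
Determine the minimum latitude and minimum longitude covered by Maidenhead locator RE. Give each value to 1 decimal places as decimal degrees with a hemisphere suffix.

50.0° S, 160.0° E

Field R=17, E=4: +17·20° lon, +4·10° lat → SW at lon 160°, lat -50°.
latitude 50.0° S, longitude 160.0° E.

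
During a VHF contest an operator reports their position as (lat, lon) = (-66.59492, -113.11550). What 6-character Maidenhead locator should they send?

DC33kj

Shift to the Maidenhead origin (180°W, 90°S): lon 66.8845, lat 23.4051.
Field: 66.8845/20 → 3 → D, 23.4051/10 → 2 → C; chars DC.
Square: 6.8845/2 → 3, 3.4051/1 → 3; chars 33.
Subsquare: 0.8845/0.0833333 → 10 → k, 0.4051/0.0416667 → 9 → j; chars kj.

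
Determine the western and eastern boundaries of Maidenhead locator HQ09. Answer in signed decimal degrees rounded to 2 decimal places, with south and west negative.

Field H=7, Q=16: +7·20° lon, +16·10° lat → SW at lon -40°, lat 70°.
Square 0, 9: +0·2° lon, +9·1° lat → SW at lon -40°, lat 79°.
Cell spans 2° lon × 1° lat.
west -40.00, east -38.00.

-40.00, -38.00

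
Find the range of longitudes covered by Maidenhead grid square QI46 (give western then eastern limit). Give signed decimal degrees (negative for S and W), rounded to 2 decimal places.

148.00, 150.00

Field Q=16, I=8: +16·20° lon, +8·10° lat → SW at lon 140°, lat -10°.
Square 4, 6: +4·2° lon, +6·1° lat → SW at lon 148°, lat -4°.
Cell spans 2° lon × 1° lat.
west 148.00, east 150.00.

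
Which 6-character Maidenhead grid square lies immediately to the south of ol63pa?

Latitude subsquare a = 0; −1 → -1, wraps to 23 = x, carry into square.
Latitude square 3; −1 → 2.
The longitude characters are unchanged.

OL62px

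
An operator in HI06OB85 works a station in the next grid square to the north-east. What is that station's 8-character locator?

HI06ob96

Longitude extended square 8; +1 → 9.
Latitude extended square 5; +1 → 6.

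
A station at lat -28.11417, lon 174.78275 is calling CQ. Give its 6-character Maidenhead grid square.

RG71jv

Shift to the Maidenhead origin (180°W, 90°S): lon 354.7827, lat 61.8858.
Field (20°×10°, letters A–R): 354.7827/20 → 17 → R, 61.8858/10 → 6 → G; chars RG.
Square (2°×1°, digits 0–9): 14.7827/2 → 7, 1.8858/1 → 1; chars 71.
Subsquare (5′×2.5′, letters a–x): 0.7827/0.0833333 → 9 → j, 0.8858/0.0416667 → 21 → v; chars jv.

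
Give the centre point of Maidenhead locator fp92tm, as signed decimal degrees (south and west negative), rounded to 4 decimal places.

Field F=5, P=15: +5·20° lon, +15·10° lat → SW at lon -80°, lat 60°.
Square 9, 2: +9·2° lon, +2·1° lat → SW at lon -62°, lat 62°.
Subsquare t=19, m=12: +19·0.0833333° lon, +12·0.0416667° lat → SW at lon -60.4167°, lat 62.5°.
Cell spans 0.0833333° lon × 0.0416667° lat. Centre is SW corner plus half of each.
latitude 62.5208, longitude -60.3750.

62.5208, -60.3750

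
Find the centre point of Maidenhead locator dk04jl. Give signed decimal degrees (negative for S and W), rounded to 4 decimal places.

14.4792, -119.2083

Field D=3, K=10: +3·20° lon, +10·10° lat → SW at lon -120°, lat 10°.
Square 0, 4: +0·2° lon, +4·1° lat → SW at lon -120°, lat 14°.
Subsquare j=9, l=11: +9·0.0833333° lon, +11·0.0416667° lat → SW at lon -119.25°, lat 14.4583°.
Cell spans 0.0833333° lon × 0.0416667° lat. Centre is SW corner plus half of each.
latitude 14.4792, longitude -119.2083.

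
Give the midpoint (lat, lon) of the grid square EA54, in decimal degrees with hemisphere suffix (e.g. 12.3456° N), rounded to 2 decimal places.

85.50° S, 89.00° W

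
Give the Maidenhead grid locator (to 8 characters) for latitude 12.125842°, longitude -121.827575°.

CK92cd00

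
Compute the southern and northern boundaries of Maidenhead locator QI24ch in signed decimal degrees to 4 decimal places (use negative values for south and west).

Field Q=16, I=8: +16·20° lon, +8·10° lat → SW at lon 140°, lat -10°.
Square 2, 4: +2·2° lon, +4·1° lat → SW at lon 144°, lat -6°.
Subsquare c=2, h=7: +2·0.0833333° lon, +7·0.0416667° lat → SW at lon 144.167°, lat -5.70833°.
Cell spans 0.0833333° lon × 0.0416667° lat.
south -5.7083, north -5.6667.

-5.7083, -5.6667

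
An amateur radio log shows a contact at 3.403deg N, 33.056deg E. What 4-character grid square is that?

Add 180° to longitude and 90° to latitude: 213.06, 93.40.
Field: 213.06/20 → 10 → K, 93.40/10 → 9 → J; chars KJ.
Square: 13.06/2 → 6, 3.40/1 → 3; chars 63.

KJ63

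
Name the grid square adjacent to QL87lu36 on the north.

QL87lu37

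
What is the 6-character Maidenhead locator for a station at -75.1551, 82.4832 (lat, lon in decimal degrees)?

Shift to the Maidenhead origin (180°W, 90°S): lon 262.4832, lat 14.8449.
Field (20°×10°, letters A–R): lon ⌊262.4832/20⌋ = 13 → N; lat ⌊14.8449/10⌋ = 1 → B.
Square (2°×1°, digits 0–9): lon ⌊2.4832/2⌋ = 1; lat ⌊4.8449/1⌋ = 4.
Subsquare (5′×2.5′, letters a–x): lon ⌊0.4832/0.0833333⌋ = 5 → f; lat ⌊0.8449/0.0416667⌋ = 20 → u.

NB14fu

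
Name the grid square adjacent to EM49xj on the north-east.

EM59ak

Longitude subsquare x = 23; +1 → 24, wraps to 0 = a, carry into square.
Longitude square 4; +1 → 5.
Latitude subsquare j = 9; +1 → 10 = k.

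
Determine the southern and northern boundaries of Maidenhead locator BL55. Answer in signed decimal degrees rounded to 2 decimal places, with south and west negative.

25.00, 26.00

Field B=1, L=11: +1·20° lon, +11·10° lat → SW at lon -160°, lat 20°.
Square 5, 5: +5·2° lon, +5·1° lat → SW at lon -150°, lat 25°.
Cell spans 2° lon × 1° lat.
south 25.00, north 26.00.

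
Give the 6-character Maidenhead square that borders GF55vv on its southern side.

GF55vu

Latitude subsquare v = 21; −1 → 20 = u.
The longitude characters are unchanged.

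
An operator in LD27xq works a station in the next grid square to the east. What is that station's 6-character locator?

LD37aq

Longitude subsquare x = 23; +1 → 24, wraps to 0 = a, carry into square.
Longitude square 2; +1 → 3.
The latitude characters are unchanged.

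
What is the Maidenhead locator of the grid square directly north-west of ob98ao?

Longitude subsquare a = 0; −1 → -1, wraps to 23 = x, carry into square.
Longitude square 9; −1 → 8.
Latitude subsquare o = 14; +1 → 15 = p.

OB88xp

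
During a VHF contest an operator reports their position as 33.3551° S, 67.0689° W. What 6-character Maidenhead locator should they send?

FF66lp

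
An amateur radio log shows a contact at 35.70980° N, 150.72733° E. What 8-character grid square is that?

Add 180° to longitude and 90° to latitude: 330.72733, 125.70980.
Field: lon ⌊330.72733/20⌋ = 16 → Q; lat ⌊125.70980/10⌋ = 12 → M.
Square: lon ⌊10.72733/2⌋ = 5; lat ⌊5.70980/1⌋ = 5.
Subsquare: lon ⌊0.72733/0.0833333⌋ = 8 → i; lat ⌊0.70980/0.0416667⌋ = 17 → r.
Extended square: lon ⌊0.06066/0.00833333⌋ = 7; lat ⌊0.00147/0.00416667⌋ = 0.

QM55ir70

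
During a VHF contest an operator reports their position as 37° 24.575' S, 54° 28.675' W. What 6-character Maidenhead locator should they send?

GF22so

Add 180° to longitude and 90° to latitude: 125.5221, 52.5904.
Field: lon ⌊125.5221/20⌋ = 6 → G; lat ⌊52.5904/10⌋ = 5 → F.
Square: lon ⌊5.5221/2⌋ = 2; lat ⌊2.5904/1⌋ = 2.
Subsquare: lon ⌊1.5221/0.0833333⌋ = 18 → s; lat ⌊0.5904/0.0416667⌋ = 14 → o.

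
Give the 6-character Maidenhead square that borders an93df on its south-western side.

AN93ce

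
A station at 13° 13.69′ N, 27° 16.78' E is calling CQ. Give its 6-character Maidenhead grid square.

KK33pf

Offset from 180°W / 90°S: lon 207.2797°, lat 103.2282°.
Field: 207.2797/20 → 10 → K, 103.2282/10 → 10 → K; chars KK.
Square: 7.2797/2 → 3, 3.2282/1 → 3; chars 33.
Subsquare: 1.2797/0.0833333 → 15 → p, 0.2282/0.0416667 → 5 → f; chars pf.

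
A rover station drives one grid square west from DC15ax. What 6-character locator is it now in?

DC05xx

Longitude subsquare a = 0; −1 → -1, wraps to 23 = x, carry into square.
Longitude square 1; −1 → 0.
The latitude characters are unchanged.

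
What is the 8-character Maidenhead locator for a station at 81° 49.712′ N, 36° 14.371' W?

Shift to the Maidenhead origin (180°W, 90°S): lon 143.76048, lat 171.82853.
Field: lon ⌊143.76048/20⌋ = 7 → H; lat ⌊171.82853/10⌋ = 17 → R.
Square: lon ⌊3.76048/2⌋ = 1; lat ⌊1.82853/1⌋ = 1.
Subsquare: lon ⌊1.76048/0.0833333⌋ = 21 → v; lat ⌊0.82853/0.0416667⌋ = 19 → t.
Extended square: lon ⌊0.01048/0.00833333⌋ = 1; lat ⌊0.03687/0.00416667⌋ = 8.

HR11vt18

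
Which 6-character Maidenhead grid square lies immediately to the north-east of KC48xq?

KC58ar

Longitude subsquare x = 23; +1 → 24, wraps to 0 = a, carry into square.
Longitude square 4; +1 → 5.
Latitude subsquare q = 16; +1 → 17 = r.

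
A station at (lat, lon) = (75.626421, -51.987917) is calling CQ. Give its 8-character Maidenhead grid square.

Add 180° to longitude and 90° to latitude: 128.01208, 165.62642.
Field: lon ⌊128.01208/20⌋ = 6 → G; lat ⌊165.62642/10⌋ = 16 → Q.
Square: lon ⌊8.01208/2⌋ = 4; lat ⌊5.62642/1⌋ = 5.
Subsquare: lon ⌊0.01208/0.0833333⌋ = 0 → a; lat ⌊0.62642/0.0416667⌋ = 15 → p.
Extended square: lon ⌊0.01208/0.00833333⌋ = 1; lat ⌊0.00142/0.00416667⌋ = 0.

GQ45ap10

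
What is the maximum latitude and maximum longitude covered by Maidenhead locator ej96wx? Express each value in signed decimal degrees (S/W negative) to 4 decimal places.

7.0000, -80.0833

Field E=4, J=9: +4·20° lon, +9·10° lat → SW at lon -100°, lat 0°.
Square 9, 6: +9·2° lon, +6·1° lat → SW at lon -82°, lat 6°.
Subsquare w=22, x=23: +22·0.0833333° lon, +23·0.0416667° lat → SW at lon -80.1667°, lat 6.95833°.
Cell spans 0.0833333° lon × 0.0416667° lat. NE corner is SW corner plus one full cell.
latitude 7.0000, longitude -80.0833.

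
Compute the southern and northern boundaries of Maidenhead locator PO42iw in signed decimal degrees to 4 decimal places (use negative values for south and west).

Field P=15, O=14: +15·20° lon, +14·10° lat → SW at lon 120°, lat 50°.
Square 4, 2: +4·2° lon, +2·1° lat → SW at lon 128°, lat 52°.
Subsquare i=8, w=22: +8·0.0833333° lon, +22·0.0416667° lat → SW at lon 128.667°, lat 52.9167°.
Cell spans 0.0833333° lon × 0.0416667° lat.
south 52.9167, north 52.9583.

52.9167, 52.9583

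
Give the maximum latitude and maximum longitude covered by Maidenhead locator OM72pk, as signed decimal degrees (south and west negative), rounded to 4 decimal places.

Field O=14, M=12: +14·20° lon, +12·10° lat → SW at lon 100°, lat 30°.
Square 7, 2: +7·2° lon, +2·1° lat → SW at lon 114°, lat 32°.
Subsquare p=15, k=10: +15·0.0833333° lon, +10·0.0416667° lat → SW at lon 115.25°, lat 32.4167°.
Cell spans 0.0833333° lon × 0.0416667° lat. NE corner is SW corner plus one full cell.
latitude 32.4583, longitude 115.3333.

32.4583, 115.3333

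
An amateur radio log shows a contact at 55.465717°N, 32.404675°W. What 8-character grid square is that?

Offset from 180°W / 90°S: lon 147.59533°, lat 145.46572°.
Field: 147.59533/20 → 7 → H, 145.46572/10 → 14 → O; chars HO.
Square: 7.59533/2 → 3, 5.46572/1 → 5; chars 35.
Subsquare: 1.59533/0.0833333 → 19 → t, 0.46572/0.0416667 → 11 → l; chars tl.
Extended square: 0.01199/0.00833333 → 1, 0.00738/0.00416667 → 1; chars 11.

HO35tl11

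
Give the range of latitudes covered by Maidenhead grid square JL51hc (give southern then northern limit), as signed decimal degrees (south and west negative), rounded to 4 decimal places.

21.0833, 21.1250

Field J=9, L=11: +9·20° lon, +11·10° lat → SW at lon 0°, lat 20°.
Square 5, 1: +5·2° lon, +1·1° lat → SW at lon 10°, lat 21°.
Subsquare h=7, c=2: +7·0.0833333° lon, +2·0.0416667° lat → SW at lon 10.5833°, lat 21.0833°.
Cell spans 0.0833333° lon × 0.0416667° lat.
south 21.0833, north 21.1250.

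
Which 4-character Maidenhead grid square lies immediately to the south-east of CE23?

CE32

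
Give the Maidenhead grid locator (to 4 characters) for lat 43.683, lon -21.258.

HN93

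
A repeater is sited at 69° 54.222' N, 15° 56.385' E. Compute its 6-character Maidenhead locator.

Add 180° to longitude and 90° to latitude: 195.9398, 159.9037.
Field: 195.9398/20 → 9 → J, 159.9037/10 → 15 → P; chars JP.
Square: 15.9398/2 → 7, 9.9037/1 → 9; chars 79.
Subsquare: 1.9398/0.0833333 → 23 → x, 0.9037/0.0416667 → 21 → v; chars xv.

JP79xv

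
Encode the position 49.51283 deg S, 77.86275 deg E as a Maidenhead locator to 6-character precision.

Offset from 180°W / 90°S: lon 257.8628°, lat 40.4872°.
Field: 257.8628/20 → 12 → M, 40.4872/10 → 4 → E; chars ME.
Square: 17.8628/2 → 8, 0.4872/1 → 0; chars 80.
Subsquare: 1.8628/0.0833333 → 22 → w, 0.4872/0.0416667 → 11 → l; chars wl.

ME80wl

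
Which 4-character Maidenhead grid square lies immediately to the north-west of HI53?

HI44

Longitude square 5; −1 → 4.
Latitude square 3; +1 → 4.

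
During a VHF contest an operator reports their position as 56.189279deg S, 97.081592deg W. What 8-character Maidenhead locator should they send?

ED13lt04

Offset from 180°W / 90°S: lon 82.91841°, lat 33.81072°.
Field (20°×10°, letters A–R): lon ⌊82.91841/20⌋ = 4 → E; lat ⌊33.81072/10⌋ = 3 → D.
Square (2°×1°, digits 0–9): lon ⌊2.91841/2⌋ = 1; lat ⌊3.81072/1⌋ = 3.
Subsquare (5′×2.5′, letters a–x): lon ⌊0.91841/0.0833333⌋ = 11 → l; lat ⌊0.81072/0.0416667⌋ = 19 → t.
Extended square (30″×15″, digits 0–9): lon ⌊0.00174/0.00833333⌋ = 0; lat ⌊0.01905/0.00416667⌋ = 4.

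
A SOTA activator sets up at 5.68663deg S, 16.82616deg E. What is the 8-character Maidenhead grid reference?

JI84jh95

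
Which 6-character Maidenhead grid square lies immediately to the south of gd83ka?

Latitude subsquare a = 0; −1 → -1, wraps to 23 = x, carry into square.
Latitude square 3; −1 → 2.
The longitude characters are unchanged.

GD82kx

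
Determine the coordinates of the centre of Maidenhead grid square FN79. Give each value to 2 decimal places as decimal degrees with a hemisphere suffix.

49.50° N, 65.00° W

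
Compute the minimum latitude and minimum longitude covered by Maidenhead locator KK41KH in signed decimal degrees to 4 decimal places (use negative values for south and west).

11.2917, 28.8333

Field K=10, K=10: +10·20° lon, +10·10° lat → SW at lon 20°, lat 10°.
Square 4, 1: +4·2° lon, +1·1° lat → SW at lon 28°, lat 11°.
Subsquare k=10, h=7: +10·0.0833333° lon, +7·0.0416667° lat → SW at lon 28.8333°, lat 11.2917°.
latitude 11.2917, longitude 28.8333.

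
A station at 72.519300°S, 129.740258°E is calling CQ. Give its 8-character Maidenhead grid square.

PB47ul85

Add 180° to longitude and 90° to latitude: 309.74026, 17.48070.
Field: lon ⌊309.74026/20⌋ = 15 → P; lat ⌊17.48070/10⌋ = 1 → B.
Square: lon ⌊9.74026/2⌋ = 4; lat ⌊7.48070/1⌋ = 7.
Subsquare: lon ⌊1.74026/0.0833333⌋ = 20 → u; lat ⌊0.48070/0.0416667⌋ = 11 → l.
Extended square: lon ⌊0.07359/0.00833333⌋ = 8; lat ⌊0.02237/0.00416667⌋ = 5.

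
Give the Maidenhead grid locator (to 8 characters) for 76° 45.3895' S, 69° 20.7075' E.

MB43qf18

Add 180° to longitude and 90° to latitude: 249.34512, 13.24351.
Field: lon ⌊249.34512/20⌋ = 12 → M; lat ⌊13.24351/10⌋ = 1 → B.
Square: lon ⌊9.34512/2⌋ = 4; lat ⌊3.24351/1⌋ = 3.
Subsquare: lon ⌊1.34512/0.0833333⌋ = 16 → q; lat ⌊0.24351/0.0416667⌋ = 5 → f.
Extended square: lon ⌊0.01179/0.00833333⌋ = 1; lat ⌊0.03518/0.00416667⌋ = 8.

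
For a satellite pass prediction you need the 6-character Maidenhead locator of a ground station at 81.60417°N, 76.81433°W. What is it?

Add 180° to longitude and 90° to latitude: 103.1857, 171.6042.
Field: lon ⌊103.1857/20⌋ = 5 → F; lat ⌊171.6042/10⌋ = 17 → R.
Square: lon ⌊3.1857/2⌋ = 1; lat ⌊1.6042/1⌋ = 1.
Subsquare: lon ⌊1.1857/0.0833333⌋ = 14 → o; lat ⌊0.6042/0.0416667⌋ = 14 → o.

FR11oo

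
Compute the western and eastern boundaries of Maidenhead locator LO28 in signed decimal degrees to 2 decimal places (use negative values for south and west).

44.00, 46.00

Field L=11, O=14: +11·20° lon, +14·10° lat → SW at lon 40°, lat 50°.
Square 2, 8: +2·2° lon, +8·1° lat → SW at lon 44°, lat 58°.
Cell spans 2° lon × 1° lat.
west 44.00, east 46.00.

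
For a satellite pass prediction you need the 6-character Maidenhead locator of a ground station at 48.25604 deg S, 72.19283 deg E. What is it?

ME61cr

Add 180° to longitude and 90° to latitude: 252.1928, 41.7440.
Field: lon ⌊252.1928/20⌋ = 12 → M; lat ⌊41.7440/10⌋ = 4 → E.
Square: lon ⌊12.1928/2⌋ = 6; lat ⌊1.7440/1⌋ = 1.
Subsquare: lon ⌊0.1928/0.0833333⌋ = 2 → c; lat ⌊0.7440/0.0416667⌋ = 17 → r.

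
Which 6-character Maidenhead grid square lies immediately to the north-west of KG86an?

KG76xo

Longitude subsquare a = 0; −1 → -1, wraps to 23 = x, carry into square.
Longitude square 8; −1 → 7.
Latitude subsquare n = 13; +1 → 14 = o.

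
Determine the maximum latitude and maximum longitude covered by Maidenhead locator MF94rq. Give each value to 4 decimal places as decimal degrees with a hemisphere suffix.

35.2917° S, 79.5000° E

Field M=12, F=5: +12·20° lon, +5·10° lat → SW at lon 60°, lat -40°.
Square 9, 4: +9·2° lon, +4·1° lat → SW at lon 78°, lat -36°.
Subsquare r=17, q=16: +17·0.0833333° lon, +16·0.0416667° lat → SW at lon 79.4167°, lat -35.3333°.
Cell spans 0.0833333° lon × 0.0416667° lat. NE corner is SW corner plus one full cell.
latitude 35.2917° S, longitude 79.5000° E.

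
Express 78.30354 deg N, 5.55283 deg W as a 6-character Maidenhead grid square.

IQ78fh

Add 180° to longitude and 90° to latitude: 174.4472, 168.3035.
Field (20°×10°, letters A–R): 174.4472/20 → 8 → I, 168.3035/10 → 16 → Q; chars IQ.
Square (2°×1°, digits 0–9): 14.4472/2 → 7, 8.3035/1 → 8; chars 78.
Subsquare (5′×2.5′, letters a–x): 0.4472/0.0833333 → 5 → f, 0.3035/0.0416667 → 7 → h; chars fh.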